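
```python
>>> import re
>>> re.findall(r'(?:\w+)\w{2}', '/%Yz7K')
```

['Yz7K']

This matches one or more of a word character (non-capturing group); then exactly 2 of a word character.
Matches: at [2:6] → 'Yz7K'.
`findall` yields the raw match text (1 of them) because the pattern has no groups.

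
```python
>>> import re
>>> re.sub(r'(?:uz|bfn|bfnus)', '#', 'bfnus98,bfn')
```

'#us98,#'

`|` is ordered: at each position the engine commits to the first alternative that works.
`sub` substitutes '#' at each match site.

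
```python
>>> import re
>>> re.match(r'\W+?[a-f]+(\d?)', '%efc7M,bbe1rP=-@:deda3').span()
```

(0, 5)

Pattern: one or more of a non-word character (lazy), then one or more of a character in [a-f]; then optionally a digit (captured).
With `match`, the pattern is implicitly anchored at the beginning.
The match spans [0:5] → '%efc7'.
Captured: group 1 = '7'.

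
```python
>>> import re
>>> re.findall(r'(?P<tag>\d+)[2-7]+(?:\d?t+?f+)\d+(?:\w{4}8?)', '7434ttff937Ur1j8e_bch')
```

The pattern matches one or more of a digit (captured as 'tag'); then one or more of a character in [2-7]; then optionally a digit, then one or more of a literal 't' (lazy), then one or more of a literal 'f' (non-capturing group); then one or more of a digit; then exactly 4 of a word character, then optionally the literal '8' (non-capturing group).
Walking the string: at [0:16] match '7434ttff937Ur1j8', group 1 = '743'.
`findall` collects group 1 from the one match (1 total).

['743']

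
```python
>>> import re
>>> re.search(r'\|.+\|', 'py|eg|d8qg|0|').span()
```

`re.search` scans for the first position where the pattern succeeds.
The match spans [2:13] → '|eg|d8qg|0|'.

(2, 13)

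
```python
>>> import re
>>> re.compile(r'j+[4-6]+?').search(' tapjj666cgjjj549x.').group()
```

'jj6'

Pattern: one or more of a literal 'j'; then one or more of a character in [4-6] (lazy).
`re.search` scans for the first position where the pattern succeeds.
The match spans [4:7] → 'jj6'.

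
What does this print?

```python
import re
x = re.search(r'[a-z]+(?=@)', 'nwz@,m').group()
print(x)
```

nwz

The lookaround is zero-width — it requires the adjacent text to match without consuming it, so the asserted text isn't part of the match.
The match spans [0:3] → 'nwz'.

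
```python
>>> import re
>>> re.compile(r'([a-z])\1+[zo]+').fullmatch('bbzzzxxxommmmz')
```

None

`fullmatch` succeeds only if the pattern covers the string from start to end.
Here the pattern can't cover the whole string, so the call returns None.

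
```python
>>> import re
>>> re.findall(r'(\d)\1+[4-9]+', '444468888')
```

['4']

`\1` has to match the exact text group 1 already captured.
Walking the string: at [0:9] match '444468888', group 1 = '4'.
One capturing group, so `findall` returns just the captured substring from the one match — 1 in all.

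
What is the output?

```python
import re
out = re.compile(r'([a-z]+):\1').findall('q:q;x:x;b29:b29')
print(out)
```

A backreference is literal: `\1` must see the identical characters the first group matched.
With a single group, `findall` returns only what that group captured — 2 items.

['q', 'x']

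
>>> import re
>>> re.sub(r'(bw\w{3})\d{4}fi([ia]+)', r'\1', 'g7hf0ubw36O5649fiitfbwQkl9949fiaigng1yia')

Each match is replaced using the text its own group 1 captured.

'g7hf0ubw36OtfbwQklgng1yia'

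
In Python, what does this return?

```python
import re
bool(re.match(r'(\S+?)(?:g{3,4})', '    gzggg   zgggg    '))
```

False

Pattern: one or more of a non-whitespace character (lazy) (captured); then 3 to 4 of a literal 'g' (non-capturing group).
`match` is anchored at position 0; if the pattern doesn't fit there, it returns None.
Here position 0 doesn't satisfy it, so the call returns None, and `bool(None)` is False.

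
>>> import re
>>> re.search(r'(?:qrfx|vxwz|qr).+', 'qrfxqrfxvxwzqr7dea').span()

(0, 18)

`re.search` tries every starting position until one works.
The match spans [0:18] → 'qrfxqrfxvxwzqr7dea'.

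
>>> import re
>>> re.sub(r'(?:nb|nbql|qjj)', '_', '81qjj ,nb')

'81_ ,_'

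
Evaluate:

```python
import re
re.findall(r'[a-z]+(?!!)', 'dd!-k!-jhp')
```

A negative assertion filters positions out without eating any characters.
Scanning left to right: at [0:1] → 'd'; at [7:10] → 'jhp'.
No capturing groups, so `findall` returns the 2 full match strings.

['d', 'jhp']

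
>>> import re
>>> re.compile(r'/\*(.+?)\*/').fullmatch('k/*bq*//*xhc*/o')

None

`fullmatch` succeeds only if the pattern covers the string from start to end.
Here the string isn't matched end-to-end, so the call returns None.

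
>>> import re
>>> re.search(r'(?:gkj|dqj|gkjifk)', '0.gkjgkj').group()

'gkj'

`re.search` scans for the first position where the pattern succeeds.
The match spans [2:5] → 'gkj'.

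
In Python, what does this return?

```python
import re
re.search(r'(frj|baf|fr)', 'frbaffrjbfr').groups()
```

('fr',)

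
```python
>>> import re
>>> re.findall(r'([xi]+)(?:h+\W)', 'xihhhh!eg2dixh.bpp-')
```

This matches one or more of one of [xi] (captured); then one or more of the literal 'h', then a non-word character (non-capturing group).
Scanning left to right: at [0:7] match 'xihhhh!', group 1 = 'xi'; at [11:15] match 'ixh.', group 1 = 'ix'.
`findall` collects group 1 from each match (2 total).

['xi', 'ix']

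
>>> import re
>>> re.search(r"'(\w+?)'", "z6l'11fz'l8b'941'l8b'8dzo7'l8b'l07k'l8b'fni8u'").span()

(3, 9)

`re.search` scans for the first position where the pattern succeeds.
The match spans [3:9] → "'11fz'".
Captured: group 1 = '11fz'.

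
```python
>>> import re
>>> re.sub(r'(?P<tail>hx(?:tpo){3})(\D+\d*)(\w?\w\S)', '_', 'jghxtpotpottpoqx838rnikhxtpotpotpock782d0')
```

'jghxtpotpottpoqx838rnik_'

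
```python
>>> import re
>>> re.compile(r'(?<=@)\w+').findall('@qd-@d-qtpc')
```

['qd', 'd']

The lookaround is zero-width — it requires the adjacent text to match without consuming it, so the asserted text isn't part of the match.
Scanning left to right: at [1:3] → 'qd'; at [5:6] → 'd'.
With no groups in the pattern, `findall` gives back each whole match — 2 here.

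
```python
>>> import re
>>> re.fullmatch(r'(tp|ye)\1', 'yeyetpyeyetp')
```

None

`re.fullmatch` requires the pattern to consume the entire string.
Here the string isn't matched end-to-end, so the call returns None.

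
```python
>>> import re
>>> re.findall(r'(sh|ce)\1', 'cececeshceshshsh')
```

The backreference `\1` re-matches whatever the first group consumed, character for character.
`findall` collects group 1 from each match (2 total).

['ce', 'sh']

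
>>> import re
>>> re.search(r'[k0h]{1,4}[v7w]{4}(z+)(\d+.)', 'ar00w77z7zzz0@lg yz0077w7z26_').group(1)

The match spans [19:29] → '0077w7z26_'.
Captured: group 1 = 'z', group 2 = '26_'.

'z'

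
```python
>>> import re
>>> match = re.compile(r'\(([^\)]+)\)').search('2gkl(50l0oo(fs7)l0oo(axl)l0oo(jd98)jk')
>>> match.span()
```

The match spans [4:16] → '(50l0oo(fs7)'.

(4, 16)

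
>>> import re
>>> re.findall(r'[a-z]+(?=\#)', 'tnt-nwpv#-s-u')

Because the assertion is zero-width, the text it checks is not consumed and won't appear in the result.
Matches: at [4:8] → 'nwpv'.
Since nothing is captured, `findall` lists the 1 matched substring directly.

['nwpv']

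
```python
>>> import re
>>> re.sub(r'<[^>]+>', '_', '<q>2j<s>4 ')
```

Each match is replaced by '_'.

'_2j_4 '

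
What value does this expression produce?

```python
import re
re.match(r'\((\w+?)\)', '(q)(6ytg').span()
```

With `match`, the pattern is implicitly anchored at the beginning.
The match spans [0:3] → '(q)'.

(0, 3)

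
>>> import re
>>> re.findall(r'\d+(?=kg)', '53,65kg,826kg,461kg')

['65', '826', '461']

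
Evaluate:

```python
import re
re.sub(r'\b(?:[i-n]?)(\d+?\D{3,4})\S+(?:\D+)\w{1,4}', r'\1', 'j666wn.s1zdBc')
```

'666wn.s'

The pattern matches a word boundary (`\b`, zero-width); then optionally a character in [i-n] (non-capturing group); then one or more of a digit (lazy), then 3 to 4 of a non-digit (captured); then one or more of a non-whitespace character; then one or more of a non-digit (non-capturing group); then 1 to 4 of a word character.
Matches: at [0:13] → 'j666wn.s1zdBc'.
`\1` in the replacement pulls in group 1's text for each match.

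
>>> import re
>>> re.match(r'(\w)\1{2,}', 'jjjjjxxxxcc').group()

`re.match` only tries the pattern at the start of the string.
The match spans [0:5] → 'jjjjj'.

'jjjjj'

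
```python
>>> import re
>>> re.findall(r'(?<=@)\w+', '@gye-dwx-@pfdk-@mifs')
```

The lookaround is zero-width — it requires the adjacent text to match without consuming it, so the asserted text isn't part of the match.
`findall` yields the raw match text (3 of them) because the pattern has no groups.

['gye', 'pfdk', 'mifs']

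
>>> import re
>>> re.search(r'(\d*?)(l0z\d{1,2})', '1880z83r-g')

None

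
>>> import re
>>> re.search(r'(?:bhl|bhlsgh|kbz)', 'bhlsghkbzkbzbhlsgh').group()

Branches in `(...|...)` are attempted left-to-right; the first branch that allows the whole pattern to succeed is taken.
`re.search` tries every starting position until one works.
The match spans [0:3] → 'bhl'.

'bhl'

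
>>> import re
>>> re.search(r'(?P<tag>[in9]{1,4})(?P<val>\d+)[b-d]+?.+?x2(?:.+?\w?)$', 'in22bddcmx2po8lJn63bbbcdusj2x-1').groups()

This matches 1 to 4 of one of [in9] (captured as 'tag'); then one or more of a digit (captured as 'val'); then one or more of a character in [b-d] (lazy), then one or more of any character (lazy), then the literal 'x2'; then one or more of any character (lazy), then optionally a word character (non-capturing group); then anchored at the end.
`re.search` tries every starting position until one works.
The match spans [0:31] → 'in22bddcmx2po8lJn63bbbcdusj2x-1'.
Captured: group 1 = 'in', group 2 = '22'.

('in', '22')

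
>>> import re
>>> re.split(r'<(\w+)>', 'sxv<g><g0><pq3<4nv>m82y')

['sxv', 'g', '', 'g0', '<pq3', '4nv', 'm82y']

Because the pattern has a capturing group, `split` also inserts each captured text between the pieces.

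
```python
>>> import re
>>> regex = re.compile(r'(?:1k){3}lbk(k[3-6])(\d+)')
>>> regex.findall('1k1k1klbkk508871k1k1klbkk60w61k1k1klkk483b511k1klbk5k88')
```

This matches the literal '1k' repeated 3 times, then the literal 'lbk'; then a literal 'k', then a character in [3-6] (captured); then one or more of a digit (captured).
Walking the string: at [0:16] match '1k1k1klbkk508871', groups = ('k5', '08871').
`findall` packs the 2 group values into a tuple for every match.

[('k5', '08871')]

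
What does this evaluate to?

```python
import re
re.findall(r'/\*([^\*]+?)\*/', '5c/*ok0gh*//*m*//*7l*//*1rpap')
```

['ok0gh', 'm', '7l']

Scanning left to right: at [2:11] match '/*ok0gh*/', group 1 = 'ok0gh'; at [11:16] match '/*m*/', group 1 = 'm'; at [16:22] match '/*7l*/', group 1 = '7l'.
Because there's exactly one group, `findall` drops the full match and keeps group 1 from each hit.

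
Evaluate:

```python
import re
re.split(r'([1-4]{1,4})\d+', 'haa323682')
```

['haa', '323', '']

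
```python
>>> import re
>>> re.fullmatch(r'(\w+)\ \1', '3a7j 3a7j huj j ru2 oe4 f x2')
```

None

`\1` is not a pattern — it's the concrete string captured by group 1, re-applied verbatim.
`re.fullmatch` is like wrapping the pattern in `^…$` (in single-line mode).
Here there's no way to consume every character, so the call returns None.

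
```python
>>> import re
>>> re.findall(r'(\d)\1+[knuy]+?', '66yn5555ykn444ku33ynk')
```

`\1` is not a pattern — it's the concrete string captured by group 1, re-applied verbatim.
Walking the string: at [0:3] match '66y', group 1 = '6'; at [4:9] match '5555y', group 1 = '5'; at [11:15] match '444k', group 1 = '4'; at [16:19] match '33y', group 1 = '3'.
Because there's exactly one group, `findall` drops the full match and keeps group 1 from each hit.

['6', '5', '4', '3']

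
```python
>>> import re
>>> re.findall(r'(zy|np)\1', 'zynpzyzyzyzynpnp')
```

`\1` is not a pattern — it's the concrete string captured by group 1, re-applied verbatim.
Scanning left to right: at [4:8] match 'zyzy', group 1 = 'zy'; at [8:12] match 'zyzy', group 1 = 'zy'; at [12:16] match 'npnp', group 1 = 'np'.
One capturing group, so `findall` returns just the captured substring from each match — 3 in all.

['zy', 'zy', 'np']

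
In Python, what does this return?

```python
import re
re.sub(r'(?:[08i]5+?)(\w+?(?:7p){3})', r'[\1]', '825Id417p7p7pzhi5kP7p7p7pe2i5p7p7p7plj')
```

'825Id417p7p7pzh[kP7p7p7p]e2[p7p7p7p]lj'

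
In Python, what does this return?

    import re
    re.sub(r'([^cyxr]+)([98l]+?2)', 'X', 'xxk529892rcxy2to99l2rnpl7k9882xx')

This matches one or more of any character except [cyxr] (captured); then one or more of one of [98l] (lazy), then the literal '2' (captured).
Matches: at [2:9] → 'k529892'; at [13:20] → '2to99l2'; at [21:30] → 'npl7k9882'.
`sub` substitutes 'X' at each match site.

'xxXrcxyXrXxx'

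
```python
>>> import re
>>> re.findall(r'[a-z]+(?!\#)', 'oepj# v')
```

A negative assertion filters positions out without eating any characters.
Walking the string: at [0:3] → 'oep'; at [6:7] → 'v'.
Since nothing is captured, `findall` lists the 2 matched substrings directly.

['oep', 'v']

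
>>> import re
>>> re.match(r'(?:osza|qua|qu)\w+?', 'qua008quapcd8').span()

`|` is ordered: at each position the engine commits to the first alternative that works.
With `match`, the pattern is implicitly anchored at the beginning.
The match spans [0:4] → 'qua0'.

(0, 4)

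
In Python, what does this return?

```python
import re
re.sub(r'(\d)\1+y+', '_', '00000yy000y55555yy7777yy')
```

'____'

After group 1 captures some text, `\1` only succeeds where that same text appears again.
`sub` substitutes '_' at each match site.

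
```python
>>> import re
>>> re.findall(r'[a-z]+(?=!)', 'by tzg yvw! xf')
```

Because the assertion is zero-width, the text it checks is not consumed and won't appear in the result.
Scanning left to right: at [7:10] → 'yvw'.
`findall` yields the raw match text (1 of them) because the pattern has no groups.

['yvw']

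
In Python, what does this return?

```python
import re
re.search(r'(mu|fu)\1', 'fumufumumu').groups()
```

('mu',)

`\1` has to match the exact text group 1 already captured.
`search` walks the string left to right and returns the first match it finds.
The match spans [6:10] → 'mumu'.
Captured: group 1 = 'mu'.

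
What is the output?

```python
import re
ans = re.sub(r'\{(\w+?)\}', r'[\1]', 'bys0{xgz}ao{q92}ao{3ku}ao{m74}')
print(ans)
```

Matches: at [4:9] → '{xgz}'; at [11:16] → '{q92}'; at [18:23] → '{3ku}'; at [25:30] → '{m74}'.
Each match is replaced using the text its own group 1 captured.

bys0[xgz]ao[q92]ao[3ku]ao[m74]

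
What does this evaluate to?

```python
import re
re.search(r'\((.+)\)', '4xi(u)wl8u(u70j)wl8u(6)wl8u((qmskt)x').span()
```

The match spans [3:35] → '(u)wl8u(u70j)wl8u(6)wl8u((qmskt)'.

(3, 35)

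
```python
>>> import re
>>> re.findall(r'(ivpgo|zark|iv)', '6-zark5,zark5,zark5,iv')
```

['zark', 'zark', 'zark', 'iv']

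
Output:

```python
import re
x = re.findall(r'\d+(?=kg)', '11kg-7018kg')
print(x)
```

Lookahead/lookbehind check context without consuming it, so the matched span excludes the asserted characters.
Since nothing is captured, `findall` lists the 2 matched substrings directly.

['11', '7018']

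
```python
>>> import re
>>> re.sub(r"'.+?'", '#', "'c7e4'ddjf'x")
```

Because the quantifier is non-greedy, it stops expanding at the earliest point where the rest of the pattern can succeed.
Matches: at [0:6] → "'c7e4'".
Every occurrence is swapped for '#'.

"#ddjf'x"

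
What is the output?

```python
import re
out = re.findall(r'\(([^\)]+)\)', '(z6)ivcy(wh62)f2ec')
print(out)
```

['z6', 'wh62']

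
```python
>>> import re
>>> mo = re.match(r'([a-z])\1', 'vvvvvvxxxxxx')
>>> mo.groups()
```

('v',)

The match spans [0:2] → 'vv'.
Captured: group 1 = 'v'.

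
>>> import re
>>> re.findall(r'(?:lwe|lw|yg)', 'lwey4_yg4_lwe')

Branches in `(...|...)` are attempted left-to-right; the first branch that allows the whole pattern to succeed is taken.
Scanning left to right: at [0:3] → 'lwe'; at [6:8] → 'yg'; at [10:13] → 'lwe'.
With no groups in the pattern, `findall` gives back each whole match — 3 here.

['lwe', 'yg', 'lwe']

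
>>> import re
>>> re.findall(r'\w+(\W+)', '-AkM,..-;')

This matches one or more of a word character; then one or more of a non-word character (captured).
Walking the string: at [1:9] match 'AkM,..-;', group 1 = ',..-;'.
Because there's exactly one group, `findall` drops the full match and keeps group 1 from the one hit.

[',..-;']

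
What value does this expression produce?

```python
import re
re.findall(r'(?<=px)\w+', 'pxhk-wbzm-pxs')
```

['hk', 's']

The `(?=…)`/`(?<=…)` assertion just peeks at neighbouring text; it doesn't advance the match position.
Matches: at [2:4] → 'hk'; at [12:13] → 's'.
With no groups in the pattern, `findall` gives back each whole match — 2 here.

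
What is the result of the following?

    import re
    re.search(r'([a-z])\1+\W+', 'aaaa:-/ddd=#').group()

A backreference is literal: `\1` must see the identical characters the first group matched.
`re.search` tries every starting position until one works.
The match spans [0:7] → 'aaaa:-/'.
Captured: group 1 = 'a'.

'aaaa:-/'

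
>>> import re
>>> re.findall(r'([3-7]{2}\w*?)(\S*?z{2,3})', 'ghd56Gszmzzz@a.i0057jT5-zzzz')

Pattern: exactly 2 of a character in [3-7], then zero or more of a word character (lazy) (captured); then zero or more of a non-whitespace character (lazy), then 2 to 3 of a literal 'z' (captured).
Because the quantifier is non-greedy, it stops expanding at the earliest point where the rest of the pattern can succeed.
Walking the string: at [3:12] match '56Gszmzzz', groups = ('56', 'Gszmzzz'); at [18:27] match '57jT5-zzz', groups = ('57', 'jT5-zzz').
Multiple groups make `findall` return tuples — one 2-tuple for each match.

[('56', 'Gszmzzz'), ('57', 'jT5-zzz')]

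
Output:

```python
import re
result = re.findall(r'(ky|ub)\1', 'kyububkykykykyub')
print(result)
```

After group 1 captures some text, `\1` only succeeds where that same text appears again.
Because there's exactly one group, `findall` drops the full match and keeps group 1 from each hit.

['ub', 'ky', 'ky']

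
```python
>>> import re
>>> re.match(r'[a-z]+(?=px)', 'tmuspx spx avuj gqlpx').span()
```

(0, 4)

The `(?=…)`/`(?<=…)` assertion just peeks at neighbouring text; it doesn't advance the match position.
`re.match` only tries the pattern at the start of the string.
The match spans [0:4] → 'tmus'.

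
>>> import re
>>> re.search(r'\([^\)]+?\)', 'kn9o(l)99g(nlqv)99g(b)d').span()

(4, 7)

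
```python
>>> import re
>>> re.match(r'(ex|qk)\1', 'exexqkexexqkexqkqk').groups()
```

The match spans [0:4] → 'exex'.
Captured: group 1 = 'ex'.

('ex',)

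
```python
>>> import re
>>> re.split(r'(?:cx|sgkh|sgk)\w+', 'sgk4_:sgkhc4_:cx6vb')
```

['', ':', ':', '']

Matches to split on: at [0:5] → 'sgk4_'; at [6:13] → 'sgkhc4_'; at [14:19] → 'cx6vb'.
`split` removes every match and returns the 4 fragments in between.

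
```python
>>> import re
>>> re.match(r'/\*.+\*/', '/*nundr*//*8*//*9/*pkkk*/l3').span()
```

With `match`, the pattern is implicitly anchored at the beginning.
The match spans [0:25] → '/*nundr*//*8*//*9/*pkkk*/'.

(0, 25)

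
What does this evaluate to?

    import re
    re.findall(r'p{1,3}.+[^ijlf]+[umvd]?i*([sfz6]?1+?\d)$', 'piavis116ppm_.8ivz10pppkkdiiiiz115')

['15']

The pattern matches 1 to 3 of the literal 'p', then one or more of any character, then one or more of any character except [ijlf]; then optionally one of [umvd], then zero or more of the literal 'i'; then optionally one of [sfz6], then one or more of the literal '1' (lazy), then a digit (captured); then anchored at the end.
Walking the string: at [0:34] match 'piavis116ppm_.8ivz10pppkkdiiiiz115', group 1 = '15'.
Because there's exactly one group, `findall` drops the full match and keeps group 1 from the one hit.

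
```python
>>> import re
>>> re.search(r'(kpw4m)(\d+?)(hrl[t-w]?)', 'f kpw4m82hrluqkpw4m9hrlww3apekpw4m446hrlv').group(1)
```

'kpw4m'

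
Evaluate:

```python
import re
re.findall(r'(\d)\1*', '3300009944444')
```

['3', '0', '9', '4']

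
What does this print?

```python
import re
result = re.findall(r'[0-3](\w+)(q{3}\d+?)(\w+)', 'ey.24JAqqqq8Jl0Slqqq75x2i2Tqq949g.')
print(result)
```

[('4JAqqqq8Jl0Sl', 'qqq7', '5x2i2Tqq949g')]

This matches a character in [0-3]; then one or more of a word character (captured); then exactly 3 of a literal 'q', then one or more of a digit (lazy) (captured); then one or more of a word character (captured).
The `?` after the quantifier makes it lazy — it takes as little as possible before letting the rest of the pattern try.
Walking the string: at [3:33] match '24JAqqqq8Jl0Slqqq75x2i2Tqq949g', groups = ('4JAqqqq8Jl0Sl', 'qqq7', '5x2i2Tqq949g').
`findall` packs the 3 group values into a tuple for every match.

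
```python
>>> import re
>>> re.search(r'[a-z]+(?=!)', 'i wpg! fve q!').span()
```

(2, 5)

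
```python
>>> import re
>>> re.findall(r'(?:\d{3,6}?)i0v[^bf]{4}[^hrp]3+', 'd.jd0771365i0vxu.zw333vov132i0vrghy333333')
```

['771365i0vxu.zw333', '132i0vrghy333333']

The pattern matches 3 to 6 of a digit (lazy) (non-capturing group); then the literal 'i0v', then exactly 4 of any character except [bf]; then any character except [hrp], then one or more of the literal '3'.
Matches: at [5:22] → '771365i0vxu.zw333'; at [25:41] → '132i0vrghy333333'.
Since nothing is captured, `findall` lists the 2 matched substrings directly.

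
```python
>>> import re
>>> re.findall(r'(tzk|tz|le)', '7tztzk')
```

Alternation isn't longest-match — the leftmost alternative that fits at this position is chosen.
With a single group, `findall` returns only what that group captured — 2 items.

['tz', 'tzk']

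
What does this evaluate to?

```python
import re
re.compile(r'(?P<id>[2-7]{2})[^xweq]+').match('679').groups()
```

('67',)

Pattern: exactly 2 of a character in [2-7] (captured as 'id'); then one or more of any character except [xweq].
`match` is anchored at position 0; if the pattern doesn't fit there, it returns None.
The match spans [0:3] → '679'.
Captured: group 1 = '67'.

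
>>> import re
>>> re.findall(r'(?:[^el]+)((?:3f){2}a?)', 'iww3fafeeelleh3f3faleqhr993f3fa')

Pattern: one or more of any character except [el] (non-capturing group); then the literal '3f' repeated 2 times, then optionally a literal 'a' (captured).
Matches: at [13:19] match 'h3f3fa', group 1 = '3f3fa'; at [21:31] match 'qhr993f3fa', group 1 = '3f3fa'.
One capturing group, so `findall` returns just the captured substring from each match — 2 in all.

['3f3fa', '3f3fa']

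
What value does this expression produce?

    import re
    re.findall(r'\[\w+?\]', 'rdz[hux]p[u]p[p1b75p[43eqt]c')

With no groups in the pattern, `findall` gives back each whole match — 3 here.

['[hux]', '[u]', '[43eqt]']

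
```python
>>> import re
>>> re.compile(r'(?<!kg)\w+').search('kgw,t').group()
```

`(?!…)`/`(?<!…)` only lets a position through if the neighbouring text does NOT match; no characters are consumed.
The match spans [0:3] → 'kgw'.

'kgw'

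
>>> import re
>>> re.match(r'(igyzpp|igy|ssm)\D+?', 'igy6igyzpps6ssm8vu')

None

`re.match` won't scan ahead — the pattern has to work from the very first character.
Here the string doesn't start with a match, so the call returns None.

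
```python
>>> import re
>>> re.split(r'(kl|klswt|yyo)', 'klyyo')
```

Matches to split on: at [0:2] → 'kl'; at [2:5] → 'yyo'.
`re.split` interleaves the captured-group text with the surrounding fragments.

['', 'kl', '', 'yyo', '']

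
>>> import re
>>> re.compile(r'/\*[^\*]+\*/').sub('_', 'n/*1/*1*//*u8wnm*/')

Matches: at [4:9] → '/*1*/'; at [9:18] → '/*u8wnm*/'.
Every occurrence is swapped for '_'.

'n/*1__'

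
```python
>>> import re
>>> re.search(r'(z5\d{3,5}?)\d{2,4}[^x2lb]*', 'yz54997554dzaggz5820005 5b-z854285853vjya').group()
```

'z54997554dzaggz58'

This matches the literal 'z5', then 3 to 5 of a digit (lazy) (captured); then 2 to 4 of a digit, then zero or more of any character except [x2lb].
Unlike `match`, `search` isn't anchored — it looks for the pattern anywhere in the string.
The match spans [1:18] → 'z54997554dzaggz58'.
Captured: group 1 = 'z5499'.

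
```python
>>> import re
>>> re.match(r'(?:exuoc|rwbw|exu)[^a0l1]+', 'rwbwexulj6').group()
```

`match` is anchored at position 0; if the pattern doesn't fit there, it returns None.
The match spans [0:7] → 'rwbwexu'.

'rwbwexu'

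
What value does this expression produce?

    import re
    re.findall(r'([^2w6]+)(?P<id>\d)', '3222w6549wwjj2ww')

Pattern: one or more of any character except [2w6] (captured); then a digit (captured as 'id').
`findall` packs the 2 group values into a tuple for every match.

[('3', '2'), ('54', '9'), ('jj', '2')]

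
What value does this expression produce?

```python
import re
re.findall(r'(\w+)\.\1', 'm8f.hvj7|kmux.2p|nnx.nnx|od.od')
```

['nnx', 'od']

A backreference is literal: `\1` must see the identical characters the first group matched.
Matches: at [17:24] match 'nnx.nnx', group 1 = 'nnx'; at [25:30] match 'od.od', group 1 = 'od'.
`findall` collects group 1 from each match (2 total).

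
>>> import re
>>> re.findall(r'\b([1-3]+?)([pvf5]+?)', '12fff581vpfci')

[('12', 'f')]

A non-greedy quantifier consumes as few characters as it can — just enough that the remainder of the pattern still matches from where it stops; whatever follows it matches normally.
`findall` packs the 2 group values into a tuple for every match.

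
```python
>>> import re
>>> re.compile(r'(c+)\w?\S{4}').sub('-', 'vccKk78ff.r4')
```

'v-f.r4'

The pattern matches one or more of a literal 'c' (captured); then optionally a word character, then exactly 4 of a non-whitespace character.
Matches: at [1:8] → 'ccKk78f'.
Every occurrence is swapped for '-'.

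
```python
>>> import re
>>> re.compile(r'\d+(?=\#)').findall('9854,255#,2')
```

['255']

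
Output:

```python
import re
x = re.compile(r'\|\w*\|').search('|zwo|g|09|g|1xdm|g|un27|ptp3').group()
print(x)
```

|zwo|

`re.search` scans for the first position where the pattern succeeds.
The match spans [0:5] → '|zwo|'.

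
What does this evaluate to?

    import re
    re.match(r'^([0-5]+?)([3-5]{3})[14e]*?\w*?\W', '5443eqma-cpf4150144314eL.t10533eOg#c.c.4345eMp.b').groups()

('5', '443')

The match spans [0:9] → '5443eqma-'.
Captured: group 1 = '5', group 2 = '443'.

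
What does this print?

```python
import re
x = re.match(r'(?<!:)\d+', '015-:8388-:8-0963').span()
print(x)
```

`(?!…)`/`(?<!…)` only lets a position through if the neighbouring text does NOT match; no characters are consumed.
`match` is anchored at position 0; if the pattern doesn't fit there, it returns None.
The match spans [0:3] → '015'.

(0, 3)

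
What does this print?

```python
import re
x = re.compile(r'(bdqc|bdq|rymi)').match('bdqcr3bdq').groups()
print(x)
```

('bdqc',)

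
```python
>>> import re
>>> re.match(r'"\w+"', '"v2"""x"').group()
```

With `match`, the pattern is implicitly anchored at the beginning.
The match spans [0:4] → '"v2"'.

'"v2"'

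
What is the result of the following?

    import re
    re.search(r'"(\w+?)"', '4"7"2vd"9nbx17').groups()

('7',)

The match spans [1:4] → '"7"'.
Captured: group 1 = '7'.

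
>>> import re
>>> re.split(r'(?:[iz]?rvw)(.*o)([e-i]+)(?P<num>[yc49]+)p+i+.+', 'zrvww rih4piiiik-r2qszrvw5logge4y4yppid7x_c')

This matches optionally one of [iz], then the literal 'rvw' (non-capturing group); then zero or more of any character, then the literal 'o' (captured); then one or more of a character in [e-i] (captured); then one or more of one of [yc49] (captured as 'num'); then one or more of the literal 'p', then one or more of a literal 'i', then one or more of any character.
Matches to split on: at [0:43] → 'zrvww rih4piiiik-r2qszrvw5logge4y4yppid7x_c'.
Because the pattern has a capturing group, `split` also inserts each captured text between the pieces.

['', 'w rih4piiiik-r2qszrvw5lo', 'gge', '4y4y', '']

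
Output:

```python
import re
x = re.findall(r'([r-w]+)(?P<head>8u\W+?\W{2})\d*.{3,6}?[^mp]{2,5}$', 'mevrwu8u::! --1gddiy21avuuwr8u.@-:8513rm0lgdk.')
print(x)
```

Multiple groups make `findall` return tuples — one 2-tuple for the one match.

[('vuuwr', '8u.@-:')]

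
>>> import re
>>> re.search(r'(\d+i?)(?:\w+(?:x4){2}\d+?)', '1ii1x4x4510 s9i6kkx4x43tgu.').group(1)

The match spans [0:9] → '1ii1x4x45'.
Captured: group 1 = '1i'.

'1i'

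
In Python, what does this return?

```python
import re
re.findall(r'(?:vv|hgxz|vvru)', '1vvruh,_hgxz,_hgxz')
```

Alternation tries branches left to right and keeps the first one that lets the overall match succeed at that position.
Matches: at [1:3] → 'vv'; at [8:12] → 'hgxz'; at [14:18] → 'hgxz'.
Since nothing is captured, `findall` lists the 3 matched substrings directly.

['vv', 'hgxz', 'hgxz']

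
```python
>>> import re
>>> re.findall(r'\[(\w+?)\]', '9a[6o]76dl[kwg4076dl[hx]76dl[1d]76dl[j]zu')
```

['6o', 'hx', '1d', 'j']

`findall` collects group 1 from each match (4 total).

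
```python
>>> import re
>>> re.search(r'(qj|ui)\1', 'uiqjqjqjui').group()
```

'qjqj'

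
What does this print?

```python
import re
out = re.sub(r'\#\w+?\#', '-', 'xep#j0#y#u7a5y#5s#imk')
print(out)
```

xep-y-5s#imk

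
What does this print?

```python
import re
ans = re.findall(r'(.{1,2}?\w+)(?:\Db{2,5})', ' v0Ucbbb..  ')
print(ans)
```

[' v0Uc']

Pattern: 1 to 2 of any character (lazy), then one or more of a word character (captured); then a non-digit, then 2 to 5 of a literal 'b' (non-capturing group).
Scanning left to right: at [0:8] match ' v0Ucbbb', group 1 = ' v0Uc'.
With a single group, `findall` returns only what that group captured — 1 item.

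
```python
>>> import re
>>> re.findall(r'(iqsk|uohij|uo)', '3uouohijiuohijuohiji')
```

['uo', 'uohij', 'uohij', 'uohij']

Branches in `(...|...)` are attempted left-to-right; the first branch that allows the whole pattern to succeed is taken.
Walking the string: at [1:3] match 'uo', group 1 = 'uo'; at [3:8] match 'uohij', group 1 = 'uohij'; at [9:14] match 'uohij', group 1 = 'uohij'; at [14:19] match 'uohij', group 1 = 'uohij'.
With a single group, `findall` returns only what that group captured — 4 items.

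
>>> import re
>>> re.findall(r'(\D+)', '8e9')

['e']

This matches one or more of a non-digit (captured).
Scanning left to right: at [1:2] match 'e', group 1 = 'e'.
Because there's exactly one group, `findall` drops the full match and keeps group 1 from the one hit.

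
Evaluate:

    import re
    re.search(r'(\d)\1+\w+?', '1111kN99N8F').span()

(0, 5)

`\1` is not a pattern — it's the concrete string captured by group 1, re-applied verbatim.
The match spans [0:5] → '1111k'.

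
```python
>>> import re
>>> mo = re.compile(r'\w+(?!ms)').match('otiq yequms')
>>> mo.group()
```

'otiq'

The negative lookahead/lookbehind blocks any match where the forbidden context is present.
With `match`, the pattern is implicitly anchored at the beginning.
The match spans [0:4] → 'otiq'.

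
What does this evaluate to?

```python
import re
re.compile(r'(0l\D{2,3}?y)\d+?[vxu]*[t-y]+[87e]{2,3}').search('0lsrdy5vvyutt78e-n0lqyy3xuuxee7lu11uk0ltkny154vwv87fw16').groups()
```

Pattern: the literal '0l', then 2 to 3 of a non-digit (lazy), then the literal 'y' (captured); then one or more of a digit (lazy); then zero or more of one of [vxu], then one or more of a character in [t-y], then 2 to 3 of one of [87e].
Unlike `match`, `search` isn't anchored — it looks for the pattern anywhere in the string.
The match spans [0:16] → '0lsrdy5vvyutt78e'.
Captured: group 1 = '0lsrdy'.

('0lsrdy',)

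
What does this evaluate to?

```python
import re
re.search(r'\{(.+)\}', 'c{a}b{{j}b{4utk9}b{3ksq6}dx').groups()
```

('a}b{{j}b{4utk9}b{3ksq6',)

Unlike `match`, `search` isn't anchored — it looks for the pattern anywhere in the string.
The match spans [1:25] → '{a}b{{j}b{4utk9}b{3ksq6}'.
Captured: group 1 = 'a}b{{j}b{4utk9}b{3ksq6'.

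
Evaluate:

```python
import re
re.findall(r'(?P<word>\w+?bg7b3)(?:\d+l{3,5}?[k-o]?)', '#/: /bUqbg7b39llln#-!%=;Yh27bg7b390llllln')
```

Pattern: one or more of a word character (lazy), then the literal 'bg7', then the literal 'b3' (captured as 'word'); then one or more of a digit, then 3 to 5 of a literal 'l' (lazy), then optionally a character in [k-o] (non-capturing group).
Scanning left to right: at [5:18] match 'bUqbg7b39llln', group 1 = 'bUqbg7b3'; at [24:39] match 'Yh27bg7b390llll', group 1 = 'Yh27bg7b3'.
`findall` collects group 1 from each match (2 total).

['bUqbg7b3', 'Yh27bg7b3']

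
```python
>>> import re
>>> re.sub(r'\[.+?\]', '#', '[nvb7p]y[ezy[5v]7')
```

The `?` after the quantifier makes it lazy — it takes as little as possible before letting the rest of the pattern try.
Every occurrence is swapped for '#'.

'#y#7'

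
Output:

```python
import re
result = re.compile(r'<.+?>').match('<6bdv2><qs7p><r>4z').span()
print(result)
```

(0, 7)

With the lazy modifier that quantifier settles for the fewest repetitions that let the rest of the pattern succeed (the atoms after it are unaffected and can still be greedy).
`match` is anchored at position 0; if the pattern doesn't fit there, it returns None.
The match spans [0:7] → '<6bdv2>'.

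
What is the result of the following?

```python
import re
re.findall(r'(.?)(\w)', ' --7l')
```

[('-', '7'), ('', 'l')]

Pattern: optionally any character (captured); then a word character (captured).
Walking the string: at [2:4] match '-7', groups = ('-', '7'); at [4:5] match 'l', groups = ('', 'l').
With 2 capturing groups, `findall` returns a 2-tuple per match.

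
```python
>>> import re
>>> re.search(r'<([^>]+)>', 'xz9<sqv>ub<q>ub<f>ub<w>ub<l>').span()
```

(3, 8)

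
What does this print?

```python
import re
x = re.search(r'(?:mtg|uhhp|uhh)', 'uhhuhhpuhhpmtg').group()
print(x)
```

uhh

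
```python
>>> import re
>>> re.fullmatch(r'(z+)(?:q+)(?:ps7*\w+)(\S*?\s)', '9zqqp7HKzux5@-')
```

None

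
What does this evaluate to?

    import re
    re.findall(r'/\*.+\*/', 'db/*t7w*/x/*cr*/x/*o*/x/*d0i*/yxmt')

['/*t7w*/x/*cr*/x/*o*/x/*d0i*/']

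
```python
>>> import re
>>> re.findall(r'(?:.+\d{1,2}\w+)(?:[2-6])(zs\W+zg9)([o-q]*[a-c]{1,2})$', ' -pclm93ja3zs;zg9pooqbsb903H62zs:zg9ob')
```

`findall` packs the 2 group values into a tuple for every match.

[('zs:zg9', 'ob')]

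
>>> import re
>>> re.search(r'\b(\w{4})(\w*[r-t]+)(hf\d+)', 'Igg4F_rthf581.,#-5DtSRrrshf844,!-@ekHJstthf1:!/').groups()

('Igg4', 'F_rt', 'hf581')

The match spans [0:13] → 'Igg4F_rthf581'.
Captured: group 1 = 'Igg4', group 2 = 'F_rt', group 3 = 'hf581'.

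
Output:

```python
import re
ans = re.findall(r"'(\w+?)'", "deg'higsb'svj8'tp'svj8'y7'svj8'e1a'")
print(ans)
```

Matches: at [3:10] match "'higsb'", group 1 = 'higsb'; at [14:18] match "'tp'", group 1 = 'tp'; at [22:26] match "'y7'", group 1 = 'y7'; at [30:35] match "'e1a'", group 1 = 'e1a'.
With a single group, `findall` returns only what that group captured — 4 items.

['higsb', 'tp', 'y7', 'e1a']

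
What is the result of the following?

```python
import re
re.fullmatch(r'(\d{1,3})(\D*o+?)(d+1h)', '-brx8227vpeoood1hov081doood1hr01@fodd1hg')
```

None

Pattern: 1 to 3 of a digit (captured); then zero or more of a non-digit, then one or more of the literal 'o' (lazy) (captured); then one or more of the literal 'd', then the literal '1h' (captured).
For `fullmatch`, every character of the input must be accounted for by the pattern.
Here the pattern can't cover the whole string, so the call returns None.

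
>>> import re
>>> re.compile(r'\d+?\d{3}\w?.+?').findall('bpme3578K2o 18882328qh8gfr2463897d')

['3578K2', '188823', '246389']

This matches one or more of a digit (lazy); then exactly 3 of a digit, then optionally a word character; then one or more of any character (lazy).
Scanning left to right: at [4:10] → '3578K2'; at [12:18] → '188823'; at [26:32] → '246389'.
`findall` yields the raw match text (3 of them) because the pattern has no groups.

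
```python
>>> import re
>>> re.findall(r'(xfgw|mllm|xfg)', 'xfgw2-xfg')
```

['xfgw', 'xfg']

Branches in `(...|...)` are attempted left-to-right; the first branch that allows the whole pattern to succeed is taken.
With a single group, `findall` returns only what that group captured — 2 items.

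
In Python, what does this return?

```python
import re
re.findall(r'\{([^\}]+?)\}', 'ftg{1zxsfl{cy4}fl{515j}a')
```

Because there's exactly one group, `findall` drops the full match and keeps group 1 from each hit.

['1zxsfl{cy4', '515j']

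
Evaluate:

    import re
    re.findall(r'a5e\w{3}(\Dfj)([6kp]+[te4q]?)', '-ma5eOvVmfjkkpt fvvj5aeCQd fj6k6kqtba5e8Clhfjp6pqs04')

[('mfj', 'kkpt'), ('hfj', 'p6pq')]

This matches the literal 'a5e', then exactly 3 of a word character; then a non-digit, then the literal 'fj' (captured); then one or more of one of [6kp], then optionally one of [te4q] (captured).
Matches: at [2:15] match 'a5eOvVmfjkkpt', groups = ('mfj', 'kkpt'); at [36:49] match 'a5e8Clhfjp6pq', groups = ('hfj', 'p6pq').
Multiple groups make `findall` return tuples — one 2-tuple for each match.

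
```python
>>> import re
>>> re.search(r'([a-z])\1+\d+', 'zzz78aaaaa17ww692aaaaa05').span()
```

(0, 5)

After group 1 captures some text, `\1` only succeeds where that same text appears again.
The match spans [0:5] → 'zzz78'.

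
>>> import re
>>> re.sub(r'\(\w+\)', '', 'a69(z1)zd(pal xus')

'a69zd(pal xus'

Matches: at [3:7] → '(z1)'.
`sub` substitutes '' at each match site.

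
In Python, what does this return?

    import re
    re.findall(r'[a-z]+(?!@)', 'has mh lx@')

The negative lookaround is zero-width — it rules out positions where the adjacent text would match, without consuming anything.
Since nothing is captured, `findall` lists the 3 matched substrings directly.

['has', 'mh', 'l']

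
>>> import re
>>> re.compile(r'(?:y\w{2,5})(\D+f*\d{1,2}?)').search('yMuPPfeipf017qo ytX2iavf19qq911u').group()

This matches the literal 'y', then 2 to 5 of a word character (non-capturing group); then one or more of a non-digit, then zero or more of a literal 'f', then 1 to 2 of a digit (lazy) (captured).
Unlike `match`, `search` isn't anchored — it looks for the pattern anywhere in the string.
The match spans [0:11] → 'yMuPPfeipf0'.
Captured: group 1 = 'eipf0'.

'yMuPPfeipf0'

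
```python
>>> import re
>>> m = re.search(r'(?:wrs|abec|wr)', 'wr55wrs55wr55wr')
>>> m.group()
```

'wr'

The match spans [0:2] → 'wr'.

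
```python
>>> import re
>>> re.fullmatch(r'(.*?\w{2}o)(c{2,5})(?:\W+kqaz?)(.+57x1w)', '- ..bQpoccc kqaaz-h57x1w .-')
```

None

Pattern: zero or more of any character (lazy), then exactly 2 of a word character, then the literal 'o' (captured); then 2 to 5 of a literal 'c' (captured); then one or more of a non-word character, then the literal 'kqa', then optionally a literal 'z' (non-capturing group); then one or more of any character, then the literal '57x', then the literal '1w' (captured).
`re.fullmatch` is like wrapping the pattern in `^…$` (in single-line mode).
Here there's no way to consume every character, so the call returns None.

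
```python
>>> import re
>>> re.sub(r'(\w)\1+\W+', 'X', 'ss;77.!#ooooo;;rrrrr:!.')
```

'XXXX'

`\1` is not a pattern — it's the concrete string captured by group 1, re-applied verbatim.
Matches: at [0:3] → 'ss;'; at [3:8] → '77.!#'; at [8:15] → 'ooooo;;'; at [15:23] → 'rrrrr:!.'.
`sub` substitutes 'X' at each match site.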